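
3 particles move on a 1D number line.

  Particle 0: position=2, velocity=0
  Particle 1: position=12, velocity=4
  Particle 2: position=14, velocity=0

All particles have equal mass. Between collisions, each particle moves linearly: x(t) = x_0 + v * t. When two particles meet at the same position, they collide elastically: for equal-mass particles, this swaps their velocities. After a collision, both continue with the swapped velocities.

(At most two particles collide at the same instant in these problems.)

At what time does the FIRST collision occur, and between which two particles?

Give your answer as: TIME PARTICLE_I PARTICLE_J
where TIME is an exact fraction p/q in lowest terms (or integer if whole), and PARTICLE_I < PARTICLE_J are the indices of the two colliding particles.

Answer: 1/2 1 2

Derivation:
Pair (0,1): pos 2,12 vel 0,4 -> not approaching (rel speed -4 <= 0)
Pair (1,2): pos 12,14 vel 4,0 -> gap=2, closing at 4/unit, collide at t=1/2
Earliest collision: t=1/2 between 1 and 2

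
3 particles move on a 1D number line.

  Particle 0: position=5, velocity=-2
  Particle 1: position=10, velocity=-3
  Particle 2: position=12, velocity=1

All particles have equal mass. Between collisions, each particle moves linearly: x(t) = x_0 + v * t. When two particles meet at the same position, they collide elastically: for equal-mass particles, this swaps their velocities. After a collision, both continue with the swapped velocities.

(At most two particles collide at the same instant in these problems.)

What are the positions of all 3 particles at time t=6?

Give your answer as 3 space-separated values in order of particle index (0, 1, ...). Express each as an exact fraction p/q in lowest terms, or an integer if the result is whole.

Answer: -8 -7 18

Derivation:
Collision at t=5: particles 0 and 1 swap velocities; positions: p0=-5 p1=-5 p2=17; velocities now: v0=-3 v1=-2 v2=1
Advance to t=6 (no further collisions before then); velocities: v0=-3 v1=-2 v2=1; positions = -8 -7 18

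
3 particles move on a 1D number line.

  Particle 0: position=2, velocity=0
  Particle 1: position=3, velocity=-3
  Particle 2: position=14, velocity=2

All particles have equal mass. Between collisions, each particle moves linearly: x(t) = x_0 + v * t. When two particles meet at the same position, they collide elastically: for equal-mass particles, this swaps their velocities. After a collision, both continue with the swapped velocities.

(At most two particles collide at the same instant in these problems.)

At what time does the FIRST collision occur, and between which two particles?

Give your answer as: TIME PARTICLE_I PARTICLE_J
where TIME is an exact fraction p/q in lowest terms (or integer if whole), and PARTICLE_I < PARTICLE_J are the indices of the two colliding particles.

Pair (0,1): pos 2,3 vel 0,-3 -> gap=1, closing at 3/unit, collide at t=1/3
Pair (1,2): pos 3,14 vel -3,2 -> not approaching (rel speed -5 <= 0)
Earliest collision: t=1/3 between 0 and 1

Answer: 1/3 0 1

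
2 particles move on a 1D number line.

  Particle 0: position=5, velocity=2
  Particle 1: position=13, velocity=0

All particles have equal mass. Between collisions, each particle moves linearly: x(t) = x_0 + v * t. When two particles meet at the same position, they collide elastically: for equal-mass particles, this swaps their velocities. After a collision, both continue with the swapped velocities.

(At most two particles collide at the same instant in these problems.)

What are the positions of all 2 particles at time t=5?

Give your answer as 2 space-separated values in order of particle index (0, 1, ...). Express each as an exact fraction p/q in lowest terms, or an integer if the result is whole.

Answer: 13 15

Derivation:
Collision at t=4: particles 0 and 1 swap velocities; positions: p0=13 p1=13; velocities now: v0=0 v1=2
Advance to t=5 (no further collisions before then); velocities: v0=0 v1=2; positions = 13 15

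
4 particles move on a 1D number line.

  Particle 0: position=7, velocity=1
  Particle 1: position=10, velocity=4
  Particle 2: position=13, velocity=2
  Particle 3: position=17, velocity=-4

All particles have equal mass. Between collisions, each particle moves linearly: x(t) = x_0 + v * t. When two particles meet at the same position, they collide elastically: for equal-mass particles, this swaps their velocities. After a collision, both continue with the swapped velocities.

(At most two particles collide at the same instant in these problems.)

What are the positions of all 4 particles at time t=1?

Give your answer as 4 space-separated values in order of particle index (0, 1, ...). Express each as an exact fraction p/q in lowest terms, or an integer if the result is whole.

Collision at t=2/3: particles 2 and 3 swap velocities; positions: p0=23/3 p1=38/3 p2=43/3 p3=43/3; velocities now: v0=1 v1=4 v2=-4 v3=2
Collision at t=7/8: particles 1 and 2 swap velocities; positions: p0=63/8 p1=27/2 p2=27/2 p3=59/4; velocities now: v0=1 v1=-4 v2=4 v3=2
Advance to t=1 (no further collisions before then); velocities: v0=1 v1=-4 v2=4 v3=2; positions = 8 13 14 15

Answer: 8 13 14 15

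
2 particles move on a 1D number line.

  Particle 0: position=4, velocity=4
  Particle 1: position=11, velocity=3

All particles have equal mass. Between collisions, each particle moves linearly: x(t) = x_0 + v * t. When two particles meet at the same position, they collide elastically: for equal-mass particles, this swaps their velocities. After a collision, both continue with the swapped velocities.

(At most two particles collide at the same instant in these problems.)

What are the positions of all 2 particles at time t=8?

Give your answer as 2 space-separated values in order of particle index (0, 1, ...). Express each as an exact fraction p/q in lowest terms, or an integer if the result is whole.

Collision at t=7: particles 0 and 1 swap velocities; positions: p0=32 p1=32; velocities now: v0=3 v1=4
Advance to t=8 (no further collisions before then); velocities: v0=3 v1=4; positions = 35 36

Answer: 35 36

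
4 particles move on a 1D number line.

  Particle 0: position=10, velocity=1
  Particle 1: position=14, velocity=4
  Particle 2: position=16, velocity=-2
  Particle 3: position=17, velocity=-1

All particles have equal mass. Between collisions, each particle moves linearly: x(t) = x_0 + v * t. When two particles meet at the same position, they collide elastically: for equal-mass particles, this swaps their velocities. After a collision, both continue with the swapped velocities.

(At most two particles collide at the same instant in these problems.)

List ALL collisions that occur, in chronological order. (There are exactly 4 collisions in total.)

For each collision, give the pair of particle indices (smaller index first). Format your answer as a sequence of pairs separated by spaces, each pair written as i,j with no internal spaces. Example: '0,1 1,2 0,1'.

Answer: 1,2 2,3 0,1 1,2

Derivation:
Collision at t=1/3: particles 1 and 2 swap velocities; positions: p0=31/3 p1=46/3 p2=46/3 p3=50/3; velocities now: v0=1 v1=-2 v2=4 v3=-1
Collision at t=3/5: particles 2 and 3 swap velocities; positions: p0=53/5 p1=74/5 p2=82/5 p3=82/5; velocities now: v0=1 v1=-2 v2=-1 v3=4
Collision at t=2: particles 0 and 1 swap velocities; positions: p0=12 p1=12 p2=15 p3=22; velocities now: v0=-2 v1=1 v2=-1 v3=4
Collision at t=7/2: particles 1 and 2 swap velocities; positions: p0=9 p1=27/2 p2=27/2 p3=28; velocities now: v0=-2 v1=-1 v2=1 v3=4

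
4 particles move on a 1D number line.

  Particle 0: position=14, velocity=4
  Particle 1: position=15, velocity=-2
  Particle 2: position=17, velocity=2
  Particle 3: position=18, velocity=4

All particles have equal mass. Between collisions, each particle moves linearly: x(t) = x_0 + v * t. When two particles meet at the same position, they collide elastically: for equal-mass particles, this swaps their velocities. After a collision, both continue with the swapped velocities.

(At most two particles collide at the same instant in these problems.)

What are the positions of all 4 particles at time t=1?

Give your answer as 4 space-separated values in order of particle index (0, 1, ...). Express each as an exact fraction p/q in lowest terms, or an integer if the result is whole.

Collision at t=1/6: particles 0 and 1 swap velocities; positions: p0=44/3 p1=44/3 p2=52/3 p3=56/3; velocities now: v0=-2 v1=4 v2=2 v3=4
Advance to t=1 (no further collisions before then); velocities: v0=-2 v1=4 v2=2 v3=4; positions = 13 18 19 22

Answer: 13 18 19 22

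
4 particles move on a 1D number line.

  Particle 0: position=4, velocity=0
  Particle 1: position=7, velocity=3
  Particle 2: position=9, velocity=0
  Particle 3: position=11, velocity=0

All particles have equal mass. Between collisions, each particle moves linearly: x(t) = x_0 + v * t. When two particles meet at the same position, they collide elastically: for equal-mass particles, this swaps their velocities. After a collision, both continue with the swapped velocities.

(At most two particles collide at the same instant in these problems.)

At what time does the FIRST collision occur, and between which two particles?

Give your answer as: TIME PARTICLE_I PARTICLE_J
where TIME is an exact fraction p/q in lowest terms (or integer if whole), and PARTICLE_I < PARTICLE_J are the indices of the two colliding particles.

Pair (0,1): pos 4,7 vel 0,3 -> not approaching (rel speed -3 <= 0)
Pair (1,2): pos 7,9 vel 3,0 -> gap=2, closing at 3/unit, collide at t=2/3
Pair (2,3): pos 9,11 vel 0,0 -> not approaching (rel speed 0 <= 0)
Earliest collision: t=2/3 between 1 and 2

Answer: 2/3 1 2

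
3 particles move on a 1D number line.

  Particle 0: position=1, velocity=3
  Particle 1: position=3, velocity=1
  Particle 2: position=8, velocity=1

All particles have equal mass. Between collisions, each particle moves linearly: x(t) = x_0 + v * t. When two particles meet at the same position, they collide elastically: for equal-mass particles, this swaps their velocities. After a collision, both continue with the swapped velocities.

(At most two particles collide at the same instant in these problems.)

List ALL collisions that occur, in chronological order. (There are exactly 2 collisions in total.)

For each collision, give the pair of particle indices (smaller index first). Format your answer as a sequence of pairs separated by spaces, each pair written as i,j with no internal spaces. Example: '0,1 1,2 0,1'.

Collision at t=1: particles 0 and 1 swap velocities; positions: p0=4 p1=4 p2=9; velocities now: v0=1 v1=3 v2=1
Collision at t=7/2: particles 1 and 2 swap velocities; positions: p0=13/2 p1=23/2 p2=23/2; velocities now: v0=1 v1=1 v2=3

Answer: 0,1 1,2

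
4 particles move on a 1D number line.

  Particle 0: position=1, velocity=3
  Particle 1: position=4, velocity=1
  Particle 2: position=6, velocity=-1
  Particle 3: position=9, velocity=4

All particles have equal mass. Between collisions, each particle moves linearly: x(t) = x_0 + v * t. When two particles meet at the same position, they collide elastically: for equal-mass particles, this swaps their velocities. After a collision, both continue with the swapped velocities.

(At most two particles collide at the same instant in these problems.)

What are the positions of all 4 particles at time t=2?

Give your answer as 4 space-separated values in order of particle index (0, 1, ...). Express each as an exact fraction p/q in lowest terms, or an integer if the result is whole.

Collision at t=1: particles 1 and 2 swap velocities; positions: p0=4 p1=5 p2=5 p3=13; velocities now: v0=3 v1=-1 v2=1 v3=4
Collision at t=5/4: particles 0 and 1 swap velocities; positions: p0=19/4 p1=19/4 p2=21/4 p3=14; velocities now: v0=-1 v1=3 v2=1 v3=4
Collision at t=3/2: particles 1 and 2 swap velocities; positions: p0=9/2 p1=11/2 p2=11/2 p3=15; velocities now: v0=-1 v1=1 v2=3 v3=4
Advance to t=2 (no further collisions before then); velocities: v0=-1 v1=1 v2=3 v3=4; positions = 4 6 7 17

Answer: 4 6 7 17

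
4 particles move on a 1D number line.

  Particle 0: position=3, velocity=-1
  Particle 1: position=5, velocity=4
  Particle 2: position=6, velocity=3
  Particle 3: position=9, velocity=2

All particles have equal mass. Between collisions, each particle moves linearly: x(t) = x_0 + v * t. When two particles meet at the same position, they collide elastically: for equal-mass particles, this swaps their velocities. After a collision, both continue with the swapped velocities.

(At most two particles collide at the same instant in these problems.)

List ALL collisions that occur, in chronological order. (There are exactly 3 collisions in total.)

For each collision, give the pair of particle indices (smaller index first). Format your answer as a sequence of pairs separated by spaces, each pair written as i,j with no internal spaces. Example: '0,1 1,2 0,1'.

Collision at t=1: particles 1 and 2 swap velocities; positions: p0=2 p1=9 p2=9 p3=11; velocities now: v0=-1 v1=3 v2=4 v3=2
Collision at t=2: particles 2 and 3 swap velocities; positions: p0=1 p1=12 p2=13 p3=13; velocities now: v0=-1 v1=3 v2=2 v3=4
Collision at t=3: particles 1 and 2 swap velocities; positions: p0=0 p1=15 p2=15 p3=17; velocities now: v0=-1 v1=2 v2=3 v3=4

Answer: 1,2 2,3 1,2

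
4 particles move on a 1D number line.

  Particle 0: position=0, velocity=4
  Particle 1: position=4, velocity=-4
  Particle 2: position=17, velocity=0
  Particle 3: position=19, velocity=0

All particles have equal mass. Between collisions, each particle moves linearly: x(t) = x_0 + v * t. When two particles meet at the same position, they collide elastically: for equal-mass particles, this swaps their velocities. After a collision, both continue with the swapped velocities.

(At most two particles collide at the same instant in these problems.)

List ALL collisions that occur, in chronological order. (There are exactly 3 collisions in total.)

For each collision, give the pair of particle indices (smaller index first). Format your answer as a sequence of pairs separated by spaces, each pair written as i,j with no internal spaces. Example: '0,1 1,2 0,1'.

Answer: 0,1 1,2 2,3

Derivation:
Collision at t=1/2: particles 0 and 1 swap velocities; positions: p0=2 p1=2 p2=17 p3=19; velocities now: v0=-4 v1=4 v2=0 v3=0
Collision at t=17/4: particles 1 and 2 swap velocities; positions: p0=-13 p1=17 p2=17 p3=19; velocities now: v0=-4 v1=0 v2=4 v3=0
Collision at t=19/4: particles 2 and 3 swap velocities; positions: p0=-15 p1=17 p2=19 p3=19; velocities now: v0=-4 v1=0 v2=0 v3=4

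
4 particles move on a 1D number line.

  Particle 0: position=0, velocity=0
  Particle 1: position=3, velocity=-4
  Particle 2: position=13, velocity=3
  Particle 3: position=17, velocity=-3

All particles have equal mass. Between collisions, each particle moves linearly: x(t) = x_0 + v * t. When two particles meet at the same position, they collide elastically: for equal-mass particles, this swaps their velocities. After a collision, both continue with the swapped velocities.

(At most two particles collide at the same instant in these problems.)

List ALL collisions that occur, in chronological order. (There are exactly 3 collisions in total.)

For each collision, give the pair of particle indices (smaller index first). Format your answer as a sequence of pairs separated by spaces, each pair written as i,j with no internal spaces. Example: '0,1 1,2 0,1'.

Answer: 2,3 0,1 1,2

Derivation:
Collision at t=2/3: particles 2 and 3 swap velocities; positions: p0=0 p1=1/3 p2=15 p3=15; velocities now: v0=0 v1=-4 v2=-3 v3=3
Collision at t=3/4: particles 0 and 1 swap velocities; positions: p0=0 p1=0 p2=59/4 p3=61/4; velocities now: v0=-4 v1=0 v2=-3 v3=3
Collision at t=17/3: particles 1 and 2 swap velocities; positions: p0=-59/3 p1=0 p2=0 p3=30; velocities now: v0=-4 v1=-3 v2=0 v3=3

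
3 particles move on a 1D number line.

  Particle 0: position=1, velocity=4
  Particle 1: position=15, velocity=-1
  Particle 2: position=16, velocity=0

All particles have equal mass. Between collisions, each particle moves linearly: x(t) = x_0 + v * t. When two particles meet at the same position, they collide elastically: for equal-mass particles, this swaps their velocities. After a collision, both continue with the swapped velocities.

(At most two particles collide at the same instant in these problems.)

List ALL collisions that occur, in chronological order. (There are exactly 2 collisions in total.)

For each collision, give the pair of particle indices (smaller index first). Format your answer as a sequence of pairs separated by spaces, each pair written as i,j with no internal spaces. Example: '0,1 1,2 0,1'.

Collision at t=14/5: particles 0 and 1 swap velocities; positions: p0=61/5 p1=61/5 p2=16; velocities now: v0=-1 v1=4 v2=0
Collision at t=15/4: particles 1 and 2 swap velocities; positions: p0=45/4 p1=16 p2=16; velocities now: v0=-1 v1=0 v2=4

Answer: 0,1 1,2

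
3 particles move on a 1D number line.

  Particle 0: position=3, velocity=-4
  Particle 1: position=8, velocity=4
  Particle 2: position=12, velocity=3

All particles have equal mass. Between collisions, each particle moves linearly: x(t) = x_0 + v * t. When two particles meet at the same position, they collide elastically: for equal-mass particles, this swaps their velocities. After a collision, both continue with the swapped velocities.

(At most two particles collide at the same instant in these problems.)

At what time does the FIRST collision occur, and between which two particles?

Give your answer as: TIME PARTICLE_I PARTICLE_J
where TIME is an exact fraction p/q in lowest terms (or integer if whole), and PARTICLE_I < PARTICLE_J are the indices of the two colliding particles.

Answer: 4 1 2

Derivation:
Pair (0,1): pos 3,8 vel -4,4 -> not approaching (rel speed -8 <= 0)
Pair (1,2): pos 8,12 vel 4,3 -> gap=4, closing at 1/unit, collide at t=4
Earliest collision: t=4 between 1 and 2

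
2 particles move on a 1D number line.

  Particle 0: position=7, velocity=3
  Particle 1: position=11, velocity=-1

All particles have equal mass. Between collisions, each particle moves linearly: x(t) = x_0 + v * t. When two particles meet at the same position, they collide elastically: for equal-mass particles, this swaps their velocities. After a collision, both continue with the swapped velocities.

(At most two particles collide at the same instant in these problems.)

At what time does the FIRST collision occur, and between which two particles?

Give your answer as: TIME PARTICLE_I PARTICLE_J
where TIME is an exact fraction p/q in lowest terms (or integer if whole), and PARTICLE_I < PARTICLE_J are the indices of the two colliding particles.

Pair (0,1): pos 7,11 vel 3,-1 -> gap=4, closing at 4/unit, collide at t=1
Earliest collision: t=1 between 0 and 1

Answer: 1 0 1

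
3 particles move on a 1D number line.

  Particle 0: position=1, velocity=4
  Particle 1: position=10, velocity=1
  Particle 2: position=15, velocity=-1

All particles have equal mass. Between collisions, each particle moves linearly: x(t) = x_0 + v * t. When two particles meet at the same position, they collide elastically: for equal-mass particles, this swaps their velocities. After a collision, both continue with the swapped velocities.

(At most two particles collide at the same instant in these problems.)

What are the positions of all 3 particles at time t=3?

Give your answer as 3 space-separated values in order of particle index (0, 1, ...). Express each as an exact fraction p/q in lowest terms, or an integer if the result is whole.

Answer: 12 13 13

Derivation:
Collision at t=5/2: particles 1 and 2 swap velocities; positions: p0=11 p1=25/2 p2=25/2; velocities now: v0=4 v1=-1 v2=1
Collision at t=14/5: particles 0 and 1 swap velocities; positions: p0=61/5 p1=61/5 p2=64/5; velocities now: v0=-1 v1=4 v2=1
Collision at t=3: particles 1 and 2 swap velocities; positions: p0=12 p1=13 p2=13; velocities now: v0=-1 v1=1 v2=4
Advance to t=3 (no further collisions before then); velocities: v0=-1 v1=1 v2=4; positions = 12 13 13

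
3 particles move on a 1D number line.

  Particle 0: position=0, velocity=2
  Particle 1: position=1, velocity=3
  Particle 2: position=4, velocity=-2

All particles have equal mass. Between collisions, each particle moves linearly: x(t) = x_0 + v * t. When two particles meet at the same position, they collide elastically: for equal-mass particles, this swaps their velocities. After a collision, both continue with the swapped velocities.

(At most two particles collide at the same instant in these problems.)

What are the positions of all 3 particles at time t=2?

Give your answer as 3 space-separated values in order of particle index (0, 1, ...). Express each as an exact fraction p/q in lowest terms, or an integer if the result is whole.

Answer: 0 4 7

Derivation:
Collision at t=3/5: particles 1 and 2 swap velocities; positions: p0=6/5 p1=14/5 p2=14/5; velocities now: v0=2 v1=-2 v2=3
Collision at t=1: particles 0 and 1 swap velocities; positions: p0=2 p1=2 p2=4; velocities now: v0=-2 v1=2 v2=3
Advance to t=2 (no further collisions before then); velocities: v0=-2 v1=2 v2=3; positions = 0 4 7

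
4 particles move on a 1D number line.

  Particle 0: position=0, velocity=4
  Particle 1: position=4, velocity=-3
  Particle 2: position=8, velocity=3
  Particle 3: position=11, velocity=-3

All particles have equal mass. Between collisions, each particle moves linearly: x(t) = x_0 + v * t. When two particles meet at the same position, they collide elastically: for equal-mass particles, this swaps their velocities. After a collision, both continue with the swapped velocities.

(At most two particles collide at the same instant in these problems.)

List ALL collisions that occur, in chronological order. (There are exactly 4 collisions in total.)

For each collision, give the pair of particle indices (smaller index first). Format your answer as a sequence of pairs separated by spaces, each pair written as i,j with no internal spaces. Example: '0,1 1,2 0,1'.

Answer: 2,3 0,1 1,2 2,3

Derivation:
Collision at t=1/2: particles 2 and 3 swap velocities; positions: p0=2 p1=5/2 p2=19/2 p3=19/2; velocities now: v0=4 v1=-3 v2=-3 v3=3
Collision at t=4/7: particles 0 and 1 swap velocities; positions: p0=16/7 p1=16/7 p2=65/7 p3=68/7; velocities now: v0=-3 v1=4 v2=-3 v3=3
Collision at t=11/7: particles 1 and 2 swap velocities; positions: p0=-5/7 p1=44/7 p2=44/7 p3=89/7; velocities now: v0=-3 v1=-3 v2=4 v3=3
Collision at t=8: particles 2 and 3 swap velocities; positions: p0=-20 p1=-13 p2=32 p3=32; velocities now: v0=-3 v1=-3 v2=3 v3=4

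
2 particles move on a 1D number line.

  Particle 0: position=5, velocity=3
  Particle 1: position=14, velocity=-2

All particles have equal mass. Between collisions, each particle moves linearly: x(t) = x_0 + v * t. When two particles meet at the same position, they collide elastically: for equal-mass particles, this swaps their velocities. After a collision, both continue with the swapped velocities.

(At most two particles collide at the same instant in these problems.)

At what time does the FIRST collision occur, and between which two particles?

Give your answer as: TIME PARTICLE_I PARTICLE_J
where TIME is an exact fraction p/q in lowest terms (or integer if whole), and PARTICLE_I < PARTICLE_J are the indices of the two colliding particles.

Pair (0,1): pos 5,14 vel 3,-2 -> gap=9, closing at 5/unit, collide at t=9/5
Earliest collision: t=9/5 between 0 and 1

Answer: 9/5 0 1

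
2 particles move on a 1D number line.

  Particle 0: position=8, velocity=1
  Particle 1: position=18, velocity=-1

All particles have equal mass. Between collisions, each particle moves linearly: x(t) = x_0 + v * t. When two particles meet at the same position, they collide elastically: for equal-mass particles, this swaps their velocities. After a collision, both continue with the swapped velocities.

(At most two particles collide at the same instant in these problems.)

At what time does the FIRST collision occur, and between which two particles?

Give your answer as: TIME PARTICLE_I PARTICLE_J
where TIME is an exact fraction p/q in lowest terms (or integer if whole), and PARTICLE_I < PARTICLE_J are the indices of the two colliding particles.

Answer: 5 0 1

Derivation:
Pair (0,1): pos 8,18 vel 1,-1 -> gap=10, closing at 2/unit, collide at t=5
Earliest collision: t=5 between 0 and 1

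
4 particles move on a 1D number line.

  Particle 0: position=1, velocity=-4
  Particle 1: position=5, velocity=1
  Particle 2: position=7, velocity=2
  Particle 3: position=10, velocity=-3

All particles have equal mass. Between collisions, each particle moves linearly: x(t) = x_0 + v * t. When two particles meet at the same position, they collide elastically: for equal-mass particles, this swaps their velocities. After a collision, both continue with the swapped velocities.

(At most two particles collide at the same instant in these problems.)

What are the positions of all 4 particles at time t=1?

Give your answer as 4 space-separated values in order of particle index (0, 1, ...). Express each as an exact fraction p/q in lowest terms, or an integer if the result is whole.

Answer: -3 6 7 9

Derivation:
Collision at t=3/5: particles 2 and 3 swap velocities; positions: p0=-7/5 p1=28/5 p2=41/5 p3=41/5; velocities now: v0=-4 v1=1 v2=-3 v3=2
Advance to t=1 (no further collisions before then); velocities: v0=-4 v1=1 v2=-3 v3=2; positions = -3 6 7 9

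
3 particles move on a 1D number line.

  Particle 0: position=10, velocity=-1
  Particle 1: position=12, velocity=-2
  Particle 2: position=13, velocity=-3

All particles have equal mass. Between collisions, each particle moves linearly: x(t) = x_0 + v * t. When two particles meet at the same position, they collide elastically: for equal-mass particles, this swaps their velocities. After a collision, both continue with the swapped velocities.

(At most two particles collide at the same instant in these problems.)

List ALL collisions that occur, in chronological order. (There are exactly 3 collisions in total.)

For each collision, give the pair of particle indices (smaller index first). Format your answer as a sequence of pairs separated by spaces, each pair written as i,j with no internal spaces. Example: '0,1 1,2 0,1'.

Collision at t=1: particles 1 and 2 swap velocities; positions: p0=9 p1=10 p2=10; velocities now: v0=-1 v1=-3 v2=-2
Collision at t=3/2: particles 0 and 1 swap velocities; positions: p0=17/2 p1=17/2 p2=9; velocities now: v0=-3 v1=-1 v2=-2
Collision at t=2: particles 1 and 2 swap velocities; positions: p0=7 p1=8 p2=8; velocities now: v0=-3 v1=-2 v2=-1

Answer: 1,2 0,1 1,2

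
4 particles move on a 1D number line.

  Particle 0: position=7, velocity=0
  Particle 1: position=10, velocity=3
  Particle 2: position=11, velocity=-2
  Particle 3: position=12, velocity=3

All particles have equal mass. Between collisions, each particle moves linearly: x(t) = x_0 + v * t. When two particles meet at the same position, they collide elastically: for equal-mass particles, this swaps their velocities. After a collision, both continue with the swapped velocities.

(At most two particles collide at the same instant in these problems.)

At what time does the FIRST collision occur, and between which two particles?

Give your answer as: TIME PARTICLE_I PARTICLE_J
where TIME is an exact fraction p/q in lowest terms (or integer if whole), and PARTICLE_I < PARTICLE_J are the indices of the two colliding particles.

Answer: 1/5 1 2

Derivation:
Pair (0,1): pos 7,10 vel 0,3 -> not approaching (rel speed -3 <= 0)
Pair (1,2): pos 10,11 vel 3,-2 -> gap=1, closing at 5/unit, collide at t=1/5
Pair (2,3): pos 11,12 vel -2,3 -> not approaching (rel speed -5 <= 0)
Earliest collision: t=1/5 between 1 and 2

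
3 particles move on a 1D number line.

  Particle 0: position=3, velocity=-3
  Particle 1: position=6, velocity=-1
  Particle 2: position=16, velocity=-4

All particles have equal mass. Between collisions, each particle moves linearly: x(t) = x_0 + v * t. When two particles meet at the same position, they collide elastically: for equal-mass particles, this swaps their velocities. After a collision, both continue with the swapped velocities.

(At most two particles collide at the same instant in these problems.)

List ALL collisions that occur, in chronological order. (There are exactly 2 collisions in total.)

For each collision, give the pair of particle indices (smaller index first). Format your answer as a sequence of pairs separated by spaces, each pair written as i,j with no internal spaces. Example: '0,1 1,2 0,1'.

Collision at t=10/3: particles 1 and 2 swap velocities; positions: p0=-7 p1=8/3 p2=8/3; velocities now: v0=-3 v1=-4 v2=-1
Collision at t=13: particles 0 and 1 swap velocities; positions: p0=-36 p1=-36 p2=-7; velocities now: v0=-4 v1=-3 v2=-1

Answer: 1,2 0,1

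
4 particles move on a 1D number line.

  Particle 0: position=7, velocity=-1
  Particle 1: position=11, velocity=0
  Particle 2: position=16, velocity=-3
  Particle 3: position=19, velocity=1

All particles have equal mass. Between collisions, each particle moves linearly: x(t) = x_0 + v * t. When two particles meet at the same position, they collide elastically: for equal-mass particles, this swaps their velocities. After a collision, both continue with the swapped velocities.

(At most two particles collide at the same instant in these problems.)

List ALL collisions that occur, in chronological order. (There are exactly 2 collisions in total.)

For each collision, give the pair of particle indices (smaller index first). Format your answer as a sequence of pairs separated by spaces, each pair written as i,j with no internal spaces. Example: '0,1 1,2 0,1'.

Answer: 1,2 0,1

Derivation:
Collision at t=5/3: particles 1 and 2 swap velocities; positions: p0=16/3 p1=11 p2=11 p3=62/3; velocities now: v0=-1 v1=-3 v2=0 v3=1
Collision at t=9/2: particles 0 and 1 swap velocities; positions: p0=5/2 p1=5/2 p2=11 p3=47/2; velocities now: v0=-3 v1=-1 v2=0 v3=1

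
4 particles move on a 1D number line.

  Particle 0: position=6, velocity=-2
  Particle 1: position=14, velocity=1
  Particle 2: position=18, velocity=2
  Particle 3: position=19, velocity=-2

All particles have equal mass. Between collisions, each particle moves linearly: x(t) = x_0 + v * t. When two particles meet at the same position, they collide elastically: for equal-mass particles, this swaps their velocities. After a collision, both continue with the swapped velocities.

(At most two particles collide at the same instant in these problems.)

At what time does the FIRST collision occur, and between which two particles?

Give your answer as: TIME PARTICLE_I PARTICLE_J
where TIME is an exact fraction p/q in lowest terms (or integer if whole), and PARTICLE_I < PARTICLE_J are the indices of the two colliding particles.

Answer: 1/4 2 3

Derivation:
Pair (0,1): pos 6,14 vel -2,1 -> not approaching (rel speed -3 <= 0)
Pair (1,2): pos 14,18 vel 1,2 -> not approaching (rel speed -1 <= 0)
Pair (2,3): pos 18,19 vel 2,-2 -> gap=1, closing at 4/unit, collide at t=1/4
Earliest collision: t=1/4 between 2 and 3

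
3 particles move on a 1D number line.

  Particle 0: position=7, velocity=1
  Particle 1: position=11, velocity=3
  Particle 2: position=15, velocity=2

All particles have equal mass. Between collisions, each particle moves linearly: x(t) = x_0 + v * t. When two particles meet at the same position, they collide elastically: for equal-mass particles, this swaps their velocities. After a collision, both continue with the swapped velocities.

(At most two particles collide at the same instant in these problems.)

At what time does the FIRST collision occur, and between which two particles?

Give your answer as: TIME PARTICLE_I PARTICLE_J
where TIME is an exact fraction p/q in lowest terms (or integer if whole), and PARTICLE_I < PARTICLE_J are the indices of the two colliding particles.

Answer: 4 1 2

Derivation:
Pair (0,1): pos 7,11 vel 1,3 -> not approaching (rel speed -2 <= 0)
Pair (1,2): pos 11,15 vel 3,2 -> gap=4, closing at 1/unit, collide at t=4
Earliest collision: t=4 between 1 and 2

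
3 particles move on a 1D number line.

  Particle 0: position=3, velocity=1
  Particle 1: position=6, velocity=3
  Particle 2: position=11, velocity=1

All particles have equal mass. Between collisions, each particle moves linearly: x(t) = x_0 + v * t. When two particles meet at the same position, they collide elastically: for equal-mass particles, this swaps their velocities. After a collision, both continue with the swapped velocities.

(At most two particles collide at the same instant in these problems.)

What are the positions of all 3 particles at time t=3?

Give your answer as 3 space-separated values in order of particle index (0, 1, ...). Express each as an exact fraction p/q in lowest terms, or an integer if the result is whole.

Collision at t=5/2: particles 1 and 2 swap velocities; positions: p0=11/2 p1=27/2 p2=27/2; velocities now: v0=1 v1=1 v2=3
Advance to t=3 (no further collisions before then); velocities: v0=1 v1=1 v2=3; positions = 6 14 15

Answer: 6 14 15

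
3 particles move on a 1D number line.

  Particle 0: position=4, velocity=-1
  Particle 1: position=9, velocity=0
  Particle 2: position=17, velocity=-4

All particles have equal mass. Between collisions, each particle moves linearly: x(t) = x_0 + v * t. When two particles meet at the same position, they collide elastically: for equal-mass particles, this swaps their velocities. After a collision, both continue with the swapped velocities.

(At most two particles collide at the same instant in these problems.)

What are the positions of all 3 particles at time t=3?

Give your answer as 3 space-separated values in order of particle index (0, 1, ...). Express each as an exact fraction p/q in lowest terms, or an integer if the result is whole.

Collision at t=2: particles 1 and 2 swap velocities; positions: p0=2 p1=9 p2=9; velocities now: v0=-1 v1=-4 v2=0
Advance to t=3 (no further collisions before then); velocities: v0=-1 v1=-4 v2=0; positions = 1 5 9

Answer: 1 5 9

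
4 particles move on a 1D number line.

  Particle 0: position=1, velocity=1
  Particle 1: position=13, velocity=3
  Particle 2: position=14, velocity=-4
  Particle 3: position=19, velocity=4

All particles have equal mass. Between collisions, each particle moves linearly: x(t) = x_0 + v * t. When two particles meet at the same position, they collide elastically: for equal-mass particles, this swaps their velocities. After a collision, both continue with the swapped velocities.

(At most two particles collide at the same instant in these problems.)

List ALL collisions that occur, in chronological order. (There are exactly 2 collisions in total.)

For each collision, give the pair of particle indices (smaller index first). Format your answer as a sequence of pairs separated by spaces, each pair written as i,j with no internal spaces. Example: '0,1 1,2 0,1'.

Answer: 1,2 0,1

Derivation:
Collision at t=1/7: particles 1 and 2 swap velocities; positions: p0=8/7 p1=94/7 p2=94/7 p3=137/7; velocities now: v0=1 v1=-4 v2=3 v3=4
Collision at t=13/5: particles 0 and 1 swap velocities; positions: p0=18/5 p1=18/5 p2=104/5 p3=147/5; velocities now: v0=-4 v1=1 v2=3 v3=4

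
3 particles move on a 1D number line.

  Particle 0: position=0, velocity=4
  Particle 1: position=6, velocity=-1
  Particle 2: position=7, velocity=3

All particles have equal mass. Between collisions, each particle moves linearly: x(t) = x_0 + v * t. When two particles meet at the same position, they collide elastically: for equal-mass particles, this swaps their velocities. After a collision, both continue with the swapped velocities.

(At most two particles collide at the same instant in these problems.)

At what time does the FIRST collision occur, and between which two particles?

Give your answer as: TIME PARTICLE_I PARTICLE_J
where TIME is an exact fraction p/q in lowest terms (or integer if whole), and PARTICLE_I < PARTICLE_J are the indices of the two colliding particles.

Answer: 6/5 0 1

Derivation:
Pair (0,1): pos 0,6 vel 4,-1 -> gap=6, closing at 5/unit, collide at t=6/5
Pair (1,2): pos 6,7 vel -1,3 -> not approaching (rel speed -4 <= 0)
Earliest collision: t=6/5 between 0 and 1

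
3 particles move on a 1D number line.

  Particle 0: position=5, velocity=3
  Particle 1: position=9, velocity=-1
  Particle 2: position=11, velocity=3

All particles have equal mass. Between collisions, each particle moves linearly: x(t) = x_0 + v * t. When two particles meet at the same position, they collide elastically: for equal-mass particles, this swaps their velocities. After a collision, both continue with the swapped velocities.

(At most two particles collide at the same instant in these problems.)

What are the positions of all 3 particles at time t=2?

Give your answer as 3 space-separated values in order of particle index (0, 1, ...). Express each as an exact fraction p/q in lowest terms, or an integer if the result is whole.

Collision at t=1: particles 0 and 1 swap velocities; positions: p0=8 p1=8 p2=14; velocities now: v0=-1 v1=3 v2=3
Advance to t=2 (no further collisions before then); velocities: v0=-1 v1=3 v2=3; positions = 7 11 17

Answer: 7 11 17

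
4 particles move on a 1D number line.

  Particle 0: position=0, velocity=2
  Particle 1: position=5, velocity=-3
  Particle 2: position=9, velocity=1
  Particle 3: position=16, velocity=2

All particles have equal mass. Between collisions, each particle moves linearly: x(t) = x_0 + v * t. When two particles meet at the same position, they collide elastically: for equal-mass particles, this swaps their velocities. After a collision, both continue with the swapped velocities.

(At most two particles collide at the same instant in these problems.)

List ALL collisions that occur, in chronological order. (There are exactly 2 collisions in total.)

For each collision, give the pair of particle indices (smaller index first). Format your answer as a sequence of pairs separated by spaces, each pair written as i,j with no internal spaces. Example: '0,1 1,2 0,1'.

Collision at t=1: particles 0 and 1 swap velocities; positions: p0=2 p1=2 p2=10 p3=18; velocities now: v0=-3 v1=2 v2=1 v3=2
Collision at t=9: particles 1 and 2 swap velocities; positions: p0=-22 p1=18 p2=18 p3=34; velocities now: v0=-3 v1=1 v2=2 v3=2

Answer: 0,1 1,2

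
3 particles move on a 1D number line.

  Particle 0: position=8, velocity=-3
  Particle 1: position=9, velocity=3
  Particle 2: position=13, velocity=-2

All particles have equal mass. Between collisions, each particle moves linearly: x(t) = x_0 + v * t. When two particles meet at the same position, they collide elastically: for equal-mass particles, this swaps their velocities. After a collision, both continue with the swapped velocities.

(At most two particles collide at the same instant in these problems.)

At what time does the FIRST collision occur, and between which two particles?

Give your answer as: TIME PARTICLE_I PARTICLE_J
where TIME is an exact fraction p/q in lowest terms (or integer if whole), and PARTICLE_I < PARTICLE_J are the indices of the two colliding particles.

Answer: 4/5 1 2

Derivation:
Pair (0,1): pos 8,9 vel -3,3 -> not approaching (rel speed -6 <= 0)
Pair (1,2): pos 9,13 vel 3,-2 -> gap=4, closing at 5/unit, collide at t=4/5
Earliest collision: t=4/5 between 1 and 2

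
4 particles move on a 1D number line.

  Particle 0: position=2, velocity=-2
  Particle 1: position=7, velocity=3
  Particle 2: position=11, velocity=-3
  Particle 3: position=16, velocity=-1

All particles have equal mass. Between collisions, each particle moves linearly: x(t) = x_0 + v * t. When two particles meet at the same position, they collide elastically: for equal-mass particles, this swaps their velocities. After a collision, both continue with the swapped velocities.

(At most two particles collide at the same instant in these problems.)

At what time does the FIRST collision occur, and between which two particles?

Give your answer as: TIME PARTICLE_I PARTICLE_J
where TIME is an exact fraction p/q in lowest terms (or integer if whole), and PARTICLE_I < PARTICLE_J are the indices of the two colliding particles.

Answer: 2/3 1 2

Derivation:
Pair (0,1): pos 2,7 vel -2,3 -> not approaching (rel speed -5 <= 0)
Pair (1,2): pos 7,11 vel 3,-3 -> gap=4, closing at 6/unit, collide at t=2/3
Pair (2,3): pos 11,16 vel -3,-1 -> not approaching (rel speed -2 <= 0)
Earliest collision: t=2/3 between 1 and 2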